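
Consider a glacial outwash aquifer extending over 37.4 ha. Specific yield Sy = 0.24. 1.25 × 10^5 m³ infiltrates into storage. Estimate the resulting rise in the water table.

Δh ≈ 1.39 m

A = 37.4 ha = 3.74 × 10^5 m²
Δh = ΔV / (Sy × A) = 1.25 × 10^5 m³ / (0.24 × 3.74 × 10^5 m²) = 1.393 m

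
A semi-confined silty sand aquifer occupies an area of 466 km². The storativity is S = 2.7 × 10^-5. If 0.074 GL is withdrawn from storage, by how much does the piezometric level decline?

A = 466 km² = 4.66 × 10^8 m²
ΔV = 0.074 GL = 74000 m³
Δh = ΔV / (S × A) = 74000 m³ / (2.7 × 10^-5 × 4.66 × 10^8 m²) = 5.881 m

Δh ≈ 5.88 m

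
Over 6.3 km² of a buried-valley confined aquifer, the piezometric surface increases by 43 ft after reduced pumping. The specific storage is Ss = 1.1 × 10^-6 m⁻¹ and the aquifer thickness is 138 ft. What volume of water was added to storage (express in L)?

b = 138 ft = 42.06 m
S = Ss × b = 1.1 × 10^-6 m⁻¹ × 42.06 m = 4.627 × 10^-5
A = 6.3 km² = 6.3 × 10^6 m²
Δh = 43 ft = 13.11 m
ΔV = S × A × Δh = 4.627 × 10^-5 × 6.3 × 10^6 m² × 13.11 m = 3820 m³
ΔV = 3820 m³ = 3.82 × 10^6 L

ΔV ≈ 3.82 × 10^6 L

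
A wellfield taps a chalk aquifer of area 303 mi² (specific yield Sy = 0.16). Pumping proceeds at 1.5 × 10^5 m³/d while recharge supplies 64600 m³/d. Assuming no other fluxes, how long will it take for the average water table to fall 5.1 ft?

A = 303 mi² = 7.848 × 10^8 m²
Δh = 5.1 ft = 1.554 m
ΔV = Sy × A × Δh = 0.16 × 7.848 × 10^8 × 1.554 = 1.952 × 10^8 m³
Net withdrawal = 1.5 × 10^5 − 64600 = 85400 m³/d
t = ΔV / Q = 1.952 × 10^8 m³ / 85400 m³/d = 2286 d

t ≈ 2290 days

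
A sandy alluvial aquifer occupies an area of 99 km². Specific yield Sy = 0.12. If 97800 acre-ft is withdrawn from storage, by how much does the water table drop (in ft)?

A = 99 km² = 9.9 × 10^7 m²
ΔV = 97800 acre-ft = 1.206 × 10^8 m³
Δh = ΔV / (Sy × A) = 1.206 × 10^8 m³ / (0.12 × 9.9 × 10^7 m²) = 10.15 m
Δh = 10.15 m = 33.32 ft

Δh ≈ 33.3 ft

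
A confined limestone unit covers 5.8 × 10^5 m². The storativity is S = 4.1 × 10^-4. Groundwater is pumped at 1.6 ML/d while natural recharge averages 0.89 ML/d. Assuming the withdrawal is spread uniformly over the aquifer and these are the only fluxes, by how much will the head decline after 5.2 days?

Δh ≈ 15.5 m

Net abstraction = 1.6 − 0.89 = 0.71 ML/d
Q_net = 0.71 ML/d = 710 m³/d
ΔV = Q × t = 710 m³/d × 5.2 d = 3692 m³
Δh = ΔV / (S × A) = 3692 / (4.1 × 10^-4 × 5.8 × 10^5) = 15.53 m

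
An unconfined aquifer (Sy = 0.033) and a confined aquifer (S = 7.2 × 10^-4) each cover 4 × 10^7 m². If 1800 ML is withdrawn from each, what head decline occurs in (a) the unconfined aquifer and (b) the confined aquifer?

Δh_u ≈ 1.36 m; Δh_c ≈ 62.5 m

ΔV = 1800 ML = 1.8 × 10^6 m³
Unconfined: Δh_u = ΔV/(Sy·A) = 1.8 × 10^6/(0.033 × 4 × 10^7) = 1.364 m
Confined: Δh_c = ΔV/(S·A) = 1.8 × 10^6/(7.2 × 10^-4 × 4 × 10^7) = 62.5 m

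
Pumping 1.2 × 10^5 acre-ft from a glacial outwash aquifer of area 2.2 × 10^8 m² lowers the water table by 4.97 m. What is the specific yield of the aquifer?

Sy ≈ 0.14

ΔV = 1.2 × 10^5 acre-ft = 1.48 × 10^8 m³
Sy = ΔV / (A × Δh) = 1.48 × 10^8 m³ / (2.2 × 10^8 m² × 4.97 m) = 0.1354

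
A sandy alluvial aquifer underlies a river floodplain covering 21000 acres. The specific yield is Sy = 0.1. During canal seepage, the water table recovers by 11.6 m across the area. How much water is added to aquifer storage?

ΔV ≈ 9.86 × 10^7 m³

A = 21000 acres = 8.498 × 10^7 m²
ΔV = Sy × A × Δh = 0.1 × 8.498 × 10^7 m² × 11.6 m = 9.858 × 10^7 m³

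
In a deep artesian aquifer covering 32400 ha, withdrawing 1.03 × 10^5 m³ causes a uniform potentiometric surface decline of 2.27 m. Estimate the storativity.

S ≈ 1.4 × 10^-4

A = 32400 ha = 3.24 × 10^8 m²
S = ΔV / (A × Δh) = 1.03 × 10^5 m³ / (3.24 × 10^8 m² × 2.27 m) = 1.4 × 10^-4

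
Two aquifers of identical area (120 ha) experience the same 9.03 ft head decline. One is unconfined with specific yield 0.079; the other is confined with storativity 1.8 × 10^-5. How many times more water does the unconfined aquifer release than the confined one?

A = 120 ha = 1.2 × 10^6 m²
Δh = 9.03 ft = 2.752 m
Unconfined: ΔV_u = Sy × A × Δh = 0.079 × 1.2 × 10^6 × 2.752 = 2.609 × 10^5 m³
Confined: ΔV_c = S × A × Δh = 1.8 × 10^-5 × 1.2 × 10^6 × 2.752 = 59.45 m³
Ratio = ΔV_u / ΔV_c = Sy / S = 0.079 / 1.8 × 10^-5 = 4389

ΔV_u / ΔV_c ≈ 4390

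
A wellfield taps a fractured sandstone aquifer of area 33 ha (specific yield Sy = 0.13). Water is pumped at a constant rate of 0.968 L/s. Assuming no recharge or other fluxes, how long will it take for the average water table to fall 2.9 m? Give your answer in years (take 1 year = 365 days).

A = 33 ha = 3.3 × 10^5 m²
ΔV = Sy × A × Δh = 0.13 × 3.3 × 10^5 × 2.9 = 1.244 × 10^5 m³
Q = 0.968 L/s = 83.64 m³/d
t = ΔV / Q = 1.244 × 10^5 m³ / 83.64 m³/d = 1488 d
t = 1488 d ≈ 4.075 years

t ≈ 4.08 years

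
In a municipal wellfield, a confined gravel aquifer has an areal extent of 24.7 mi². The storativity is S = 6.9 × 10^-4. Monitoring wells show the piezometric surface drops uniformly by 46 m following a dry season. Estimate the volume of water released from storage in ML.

A = 24.7 mi² = 6.397 × 10^7 m²
ΔV = S × A × Δh = 6.9 × 10^-4 × 6.397 × 10^7 m² × 46 m = 2.03 × 10^6 m³
ΔV = 2.03 × 10^6 m³ = 2030 ML

ΔV ≈ 2030 ML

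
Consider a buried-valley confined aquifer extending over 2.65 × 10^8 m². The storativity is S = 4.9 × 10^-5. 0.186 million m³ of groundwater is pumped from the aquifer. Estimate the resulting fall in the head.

Δh ≈ 14.3 m

ΔV = 0.186 million m³ = 1.86 × 10^5 m³
Δh = ΔV / (S × A) = 1.86 × 10^5 m³ / (4.9 × 10^-5 × 2.65 × 10^8 m²) = 14.32 m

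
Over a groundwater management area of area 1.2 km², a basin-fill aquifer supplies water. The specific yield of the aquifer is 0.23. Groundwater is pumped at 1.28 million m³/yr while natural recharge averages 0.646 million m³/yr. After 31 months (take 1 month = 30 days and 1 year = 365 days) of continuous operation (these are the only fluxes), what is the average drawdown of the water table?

Δh ≈ 5.85 m

A = 1.2 km² = 1.2 × 10^6 m²
Net abstraction = 1.28 − 0.646 = 0.634 million m³/yr
Q_net = 0.634 million m³/yr = 1737 m³/d
t = 31 months = 930 d
ΔV = Q × t = 1737 m³/d × 930 d = 1.615 × 10^6 m³
Δh = ΔV / (Sy × A) = 1.615 × 10^6 / (0.23 × 1.2 × 10^6) = 5.853 m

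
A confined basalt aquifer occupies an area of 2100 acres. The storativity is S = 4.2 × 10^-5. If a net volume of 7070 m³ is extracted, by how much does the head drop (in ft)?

Δh ≈ 65 ft

A = 2100 acres = 8.498 × 10^6 m²
Δh = ΔV / (S × A) = 7070 m³ / (4.2 × 10^-5 × 8.498 × 10^6 m²) = 19.81 m
Δh = 19.81 m = 64.99 ft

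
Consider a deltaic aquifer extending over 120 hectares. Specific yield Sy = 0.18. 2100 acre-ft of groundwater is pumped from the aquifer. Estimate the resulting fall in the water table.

Δh ≈ 12 m

A = 120 hectares = 1.2 × 10^6 m²
ΔV = 2100 acre-ft = 2.59 × 10^6 m³
Δh = ΔV / (Sy × A) = 2.59 × 10^6 m³ / (0.18 × 1.2 × 10^6 m²) = 11.99 m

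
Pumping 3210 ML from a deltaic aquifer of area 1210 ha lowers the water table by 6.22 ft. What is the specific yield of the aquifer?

Sy ≈ 0.14

A = 1210 ha = 1.21 × 10^7 m²
Δh = 6.22 ft = 1.896 m
ΔV = 3210 ML = 3.21 × 10^6 m³
Sy = ΔV / (A × Δh) = 3.21 × 10^6 m³ / (1.21 × 10^7 m² × 1.896 m) = 0.1399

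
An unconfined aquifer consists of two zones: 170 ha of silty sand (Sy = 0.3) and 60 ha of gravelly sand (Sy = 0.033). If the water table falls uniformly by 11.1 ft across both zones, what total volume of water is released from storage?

A₁ = 170 ha = 1.7 × 10^6 m²; A₂ = 60 ha = 6 × 10^5 m²
Δh = 11.1 ft = 3.383 m
ΔV₁ = 0.3 × 1.7 × 10^6 × 3.383 = 1.725 × 10^6 m³
ΔV₂ = 0.033 × 6 × 10^5 × 3.383 = 66990 m³
ΔV = ΔV₁ + ΔV₂ = 1.792 × 10^6 m³

ΔV ≈ 1.79 × 10^6 m³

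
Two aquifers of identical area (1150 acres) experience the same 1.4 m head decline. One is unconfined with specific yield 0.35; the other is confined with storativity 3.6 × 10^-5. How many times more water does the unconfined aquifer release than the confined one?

ΔV_u / ΔV_c ≈ 9720

A = 1150 acres = 4.654 × 10^6 m²
Unconfined: ΔV_u = Sy × A × Δh = 0.35 × 4.654 × 10^6 × 1.4 = 2.28 × 10^6 m³
Confined: ΔV_c = S × A × Δh = 3.6 × 10^-5 × 4.654 × 10^6 × 1.4 = 234.6 m³
Ratio = ΔV_u / ΔV_c = Sy / S = 0.35 / 3.6 × 10^-5 = 9722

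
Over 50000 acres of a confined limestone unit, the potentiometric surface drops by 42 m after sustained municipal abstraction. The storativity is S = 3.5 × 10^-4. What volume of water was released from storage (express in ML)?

A = 50000 acres = 2.023 × 10^8 m²
ΔV = S × A × Δh = 3.5 × 10^-4 × 2.023 × 10^8 m² × 42 m = 2.974 × 10^6 m³
ΔV = 2.974 × 10^6 m³ = 2974 ML

ΔV ≈ 2970 ML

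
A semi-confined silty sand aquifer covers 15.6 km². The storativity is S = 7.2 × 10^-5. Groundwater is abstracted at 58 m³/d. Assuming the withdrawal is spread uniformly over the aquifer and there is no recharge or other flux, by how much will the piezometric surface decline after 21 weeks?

Δh ≈ 7.59 m

A = 15.6 km² = 1.56 × 10^7 m²
t = 21 weeks = 147 d
ΔV = Q × t = 58 m³/d × 147 d = 8526 m³
Δh = ΔV / (S × A) = 8526 / (7.2 × 10^-5 × 1.56 × 10^7) = 7.591 m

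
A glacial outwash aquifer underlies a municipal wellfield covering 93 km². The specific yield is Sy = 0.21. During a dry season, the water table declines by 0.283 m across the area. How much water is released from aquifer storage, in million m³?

A = 93 km² = 9.3 × 10^7 m²
ΔV = Sy × A × Δh = 0.21 × 9.3 × 10^7 m² × 0.283 m = 5.527 × 10^6 m³
ΔV = 5.527 × 10^6 m³ = 5.527 million m³

ΔV ≈ 5.53 million m³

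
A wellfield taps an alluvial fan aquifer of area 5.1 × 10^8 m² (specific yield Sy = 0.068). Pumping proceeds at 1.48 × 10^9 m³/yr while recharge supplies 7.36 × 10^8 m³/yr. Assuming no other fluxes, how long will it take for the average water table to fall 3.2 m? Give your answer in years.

ΔV = Sy × A × Δh = 0.068 × 5.1 × 10^8 × 3.2 = 1.11 × 10^8 m³
Net withdrawal = 1.48 × 10^9 − 7.36 × 10^8 = 7.44 × 10^8 m³/yr = 2.038 × 10^6 m³/d
t = ΔV / Q = 1.11 × 10^8 m³ / 2.038 × 10^6 m³/d = 54.44 d
t = 54.44 d ≈ 0.1492 years

t ≈ 0.149 years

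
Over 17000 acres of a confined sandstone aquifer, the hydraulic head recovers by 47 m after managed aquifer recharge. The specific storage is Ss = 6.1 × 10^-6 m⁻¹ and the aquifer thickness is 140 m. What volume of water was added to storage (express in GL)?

S = Ss × b = 6.1 × 10^-6 m⁻¹ × 140 m = 8.54 × 10^-4
A = 17000 acres = 6.88 × 10^7 m²
ΔV = S × A × Δh = 8.54 × 10^-4 × 6.88 × 10^7 m² × 47 m = 2.761 × 10^6 m³
ΔV = 2.761 × 10^6 m³ = 2.761 GL

ΔV ≈ 2.76 GL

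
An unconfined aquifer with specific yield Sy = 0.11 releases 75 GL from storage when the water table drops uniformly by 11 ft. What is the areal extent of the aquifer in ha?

Δh = 11 ft = 3.353 m
ΔV = 75 GL = 7.5 × 10^7 m³
A = ΔV / (Sy × Δh) = 7.5 × 10^7 / (0.11 × 3.353) = 2.034 × 10^8 m²
A = 2.034 × 10^8 m² = 20340 ha

A ≈ 20300 ha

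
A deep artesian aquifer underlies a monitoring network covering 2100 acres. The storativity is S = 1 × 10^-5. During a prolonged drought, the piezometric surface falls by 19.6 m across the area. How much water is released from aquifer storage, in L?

A = 2100 acres = 8.498 × 10^6 m²
ΔV = S × A × Δh = 1 × 10^-5 × 8.498 × 10^6 m² × 19.6 m = 1666 m³
ΔV = 1666 m³ = 1.666 × 10^6 L

ΔV ≈ 1.67 × 10^6 L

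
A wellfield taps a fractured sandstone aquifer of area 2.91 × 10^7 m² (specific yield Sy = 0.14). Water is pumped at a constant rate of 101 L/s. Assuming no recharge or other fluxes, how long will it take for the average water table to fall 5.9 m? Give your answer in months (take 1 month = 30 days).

ΔV = Sy × A × Δh = 0.14 × 2.91 × 10^7 × 5.9 = 2.404 × 10^7 m³
Q = 101 L/s = 8726 m³/d
t = ΔV / Q = 2.404 × 10^7 m³ / 8726 m³/d = 2754 d
t = 2754 d ≈ 91.82 months

t ≈ 91.8 months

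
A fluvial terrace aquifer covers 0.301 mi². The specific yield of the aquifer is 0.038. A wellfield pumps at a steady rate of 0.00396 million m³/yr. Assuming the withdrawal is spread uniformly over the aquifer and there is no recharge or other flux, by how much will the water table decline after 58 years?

A = 0.301 mi² = 7.796 × 10^5 m²
Q = 0.00396 million m³/yr = 10.85 m³/d
t = 58 years = 21170 d
ΔV = Q × t = 10.85 m³/d × 21170 d = 2.297 × 10^5 m³
Δh = ΔV / (Sy × A) = 2.297 × 10^5 / (0.038 × 7.796 × 10^5) = 7.753 m

Δh ≈ 7.75 m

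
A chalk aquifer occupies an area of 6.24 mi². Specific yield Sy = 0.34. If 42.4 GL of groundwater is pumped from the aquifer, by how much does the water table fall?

Δh ≈ 7.72 m

A = 6.24 mi² = 1.616 × 10^7 m²
ΔV = 42.4 GL = 4.24 × 10^7 m³
Δh = ΔV / (Sy × A) = 4.24 × 10^7 m³ / (0.34 × 1.616 × 10^7 m²) = 7.716 m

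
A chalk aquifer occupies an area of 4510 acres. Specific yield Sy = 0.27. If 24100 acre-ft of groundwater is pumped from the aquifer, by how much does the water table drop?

Δh ≈ 6.03 m

A = 4510 acres = 1.825 × 10^7 m²
ΔV = 24100 acre-ft = 2.973 × 10^7 m³
Δh = ΔV / (Sy × A) = 2.973 × 10^7 m³ / (0.27 × 1.825 × 10^7 m²) = 6.032 m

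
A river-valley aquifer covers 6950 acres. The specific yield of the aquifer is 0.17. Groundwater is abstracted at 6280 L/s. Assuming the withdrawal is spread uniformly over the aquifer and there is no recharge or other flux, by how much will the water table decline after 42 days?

A = 6950 acres = 2.813 × 10^7 m²
Q = 6280 L/s = 5.426 × 10^5 m³/d
ΔV = Q × t = 5.426 × 10^5 m³/d × 42 d = 2.279 × 10^7 m³
Δh = ΔV / (Sy × A) = 2.279 × 10^7 / (0.17 × 2.813 × 10^7) = 4.766 m

Δh ≈ 4.77 m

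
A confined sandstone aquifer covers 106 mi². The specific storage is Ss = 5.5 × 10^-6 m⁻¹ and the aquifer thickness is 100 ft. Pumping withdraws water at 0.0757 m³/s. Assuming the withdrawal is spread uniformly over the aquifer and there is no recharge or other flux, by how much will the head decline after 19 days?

b = 100 ft = 30.48 m
S = Ss × b = 5.5 × 10^-6 m⁻¹ × 30.48 m = 1.676 × 10^-4
A = 106 mi² = 2.745 × 10^8 m²
Q = 0.0757 m³/s = 6540 m³/d
ΔV = Q × t = 6540 m³/d × 19 d = 1.243 × 10^5 m³
Δh = ΔV / (S × A) = 1.243 × 10^5 / (1.676 × 10^-4 × 2.745 × 10^8) = 2.7 m

Δh ≈ 2.7 m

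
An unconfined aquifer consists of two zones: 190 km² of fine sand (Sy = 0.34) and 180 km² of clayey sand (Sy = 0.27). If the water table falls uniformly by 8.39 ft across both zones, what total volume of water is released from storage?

ΔV ≈ 2.89 × 10^8 m³

A₁ = 190 km² = 1.9 × 10^8 m²; A₂ = 180 km² = 1.8 × 10^8 m²
Δh = 8.39 ft = 2.557 m
ΔV₁ = 0.34 × 1.9 × 10^8 × 2.557 = 1.652 × 10^8 m³
ΔV₂ = 0.27 × 1.8 × 10^8 × 2.557 = 1.243 × 10^8 m³
ΔV = ΔV₁ + ΔV₂ = 2.895 × 10^8 m³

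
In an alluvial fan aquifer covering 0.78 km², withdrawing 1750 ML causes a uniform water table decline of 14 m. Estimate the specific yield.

A = 0.78 km² = 7.8 × 10^5 m²
ΔV = 1750 ML = 1.75 × 10^6 m³
Sy = ΔV / (A × Δh) = 1.75 × 10^6 m³ / (7.8 × 10^5 m² × 14 m) = 0.1603

Sy ≈ 0.16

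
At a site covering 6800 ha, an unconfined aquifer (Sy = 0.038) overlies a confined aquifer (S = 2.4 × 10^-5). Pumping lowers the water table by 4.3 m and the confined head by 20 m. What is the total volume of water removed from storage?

ΔV ≈ 1.11 × 10^7 m³

A = 6800 ha = 6.8 × 10^7 m²
Unconfined: ΔV_u = Sy × A × Δh_u = 0.038 × 6.8 × 10^7 × 4.3 = 1.111 × 10^7 m³
Confined: ΔV_c = S × A × Δh_c = 2.4 × 10^-5 × 6.8 × 10^7 × 20 = 32640 m³
Total ΔV = 1.111 × 10^7 + 32640 = 1.114 × 10^7 m³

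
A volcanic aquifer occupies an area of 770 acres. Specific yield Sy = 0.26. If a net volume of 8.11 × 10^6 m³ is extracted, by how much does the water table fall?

Δh ≈ 10 m

A = 770 acres = 3.116 × 10^6 m²
Δh = ΔV / (Sy × A) = 8.11 × 10^6 m³ / (0.26 × 3.116 × 10^6 m²) = 10.01 m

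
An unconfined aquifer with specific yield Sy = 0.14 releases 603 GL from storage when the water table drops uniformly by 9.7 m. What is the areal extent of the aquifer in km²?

ΔV = 603 GL = 6.03 × 10^8 m³
A = ΔV / (Sy × Δh) = 6.03 × 10^8 / (0.14 × 9.7) = 4.44 × 10^8 m²
A = 4.44 × 10^8 m² = 444 km²

A ≈ 444 km²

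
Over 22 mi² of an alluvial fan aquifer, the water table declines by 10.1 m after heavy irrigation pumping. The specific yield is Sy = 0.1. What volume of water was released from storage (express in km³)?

ΔV ≈ 0.0575 km³

A = 22 mi² = 5.698 × 10^7 m²
ΔV = Sy × A × Δh = 0.1 × 5.698 × 10^7 m² × 10.1 m = 5.755 × 10^7 m³
ΔV = 5.755 × 10^7 m³ = 0.05755 km³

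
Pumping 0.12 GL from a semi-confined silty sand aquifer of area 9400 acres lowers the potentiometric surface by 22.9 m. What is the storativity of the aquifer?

A = 9400 acres = 3.804 × 10^7 m²
ΔV = 0.12 GL = 1.2 × 10^5 m³
S = ΔV / (A × Δh) = 1.2 × 10^5 m³ / (3.804 × 10^7 m² × 22.9 m) = 1.378 × 10^-4

S ≈ 1.4 × 10^-4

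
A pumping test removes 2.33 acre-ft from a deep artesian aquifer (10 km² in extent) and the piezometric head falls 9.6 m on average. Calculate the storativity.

A = 10 km² = 1 × 10^7 m²
ΔV = 2.33 acre-ft = 2874 m³
S = ΔV / (A × Δh) = 2874 m³ / (1 × 10^7 m² × 9.6 m) = 2.994 × 10^-5

S ≈ 3 × 10^-5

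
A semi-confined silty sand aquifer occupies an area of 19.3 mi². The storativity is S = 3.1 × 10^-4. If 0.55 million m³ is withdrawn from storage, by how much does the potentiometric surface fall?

A = 19.3 mi² = 4.999 × 10^7 m²
ΔV = 0.55 million m³ = 5.5 × 10^5 m³
Δh = ΔV / (S × A) = 5.5 × 10^5 m³ / (3.1 × 10^-4 × 4.999 × 10^7 m²) = 35.49 m

Δh ≈ 35.5 m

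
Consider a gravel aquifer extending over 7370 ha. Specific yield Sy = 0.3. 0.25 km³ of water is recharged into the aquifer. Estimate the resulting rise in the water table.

Δh ≈ 11.3 m

A = 7370 ha = 7.37 × 10^7 m²
ΔV = 0.25 km³ = 2.5 × 10^8 m³
Δh = ΔV / (Sy × A) = 2.5 × 10^8 m³ / (0.3 × 7.37 × 10^7 m²) = 11.31 m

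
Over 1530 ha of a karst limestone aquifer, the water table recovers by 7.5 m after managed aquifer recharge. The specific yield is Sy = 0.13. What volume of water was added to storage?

A = 1530 ha = 1.53 × 10^7 m²
ΔV = Sy × A × Δh = 0.13 × 1.53 × 10^7 m² × 7.5 m = 1.492 × 10^7 m³

ΔV ≈ 1.49 × 10^7 m³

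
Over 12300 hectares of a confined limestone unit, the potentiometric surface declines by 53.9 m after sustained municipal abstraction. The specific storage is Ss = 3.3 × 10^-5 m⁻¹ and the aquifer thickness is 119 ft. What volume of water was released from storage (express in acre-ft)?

b = 119 ft = 36.27 m
S = Ss × b = 3.3 × 10^-5 m⁻¹ × 36.27 m = 1.197 × 10^-3
A = 12300 hectares = 1.23 × 10^8 m²
ΔV = S × A × Δh = 0.001197 × 1.23 × 10^8 m² × 53.9 m = 7.935 × 10^6 m³
ΔV = 7.935 × 10^6 m³ = 6433 acre-ft

ΔV ≈ 6430 acre-ft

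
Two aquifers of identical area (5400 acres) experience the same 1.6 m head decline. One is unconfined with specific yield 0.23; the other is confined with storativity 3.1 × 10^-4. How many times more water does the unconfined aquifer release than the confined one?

ΔV_u / ΔV_c ≈ 742

A = 5400 acres = 2.185 × 10^7 m²
Unconfined: ΔV_u = Sy × A × Δh = 0.23 × 2.185 × 10^7 × 1.6 = 8.042 × 10^6 m³
Confined: ΔV_c = S × A × Δh = 3.1 × 10^-4 × 2.185 × 10^7 × 1.6 = 10840 m³
Ratio = ΔV_u / ΔV_c = Sy / S = 0.23 / 3.1 × 10^-4 = 741.9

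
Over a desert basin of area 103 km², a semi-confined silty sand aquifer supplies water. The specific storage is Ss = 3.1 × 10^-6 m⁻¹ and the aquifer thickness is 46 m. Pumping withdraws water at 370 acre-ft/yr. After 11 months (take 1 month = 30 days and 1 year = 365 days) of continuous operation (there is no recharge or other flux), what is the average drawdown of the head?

S = Ss × b = 3.1 × 10^-6 m⁻¹ × 46 m = 1.426 × 10^-4
A = 103 km² = 1.03 × 10^8 m²
Q = 370 acre-ft/yr = 1250 m³/d
t = 11 months = 330 d
ΔV = Q × t = 1250 m³/d × 330 d = 4.126 × 10^5 m³
Δh = ΔV / (S × A) = 4.126 × 10^5 / (1.426 × 10^-4 × 1.03 × 10^8) = 28.09 m

Δh ≈ 28.1 m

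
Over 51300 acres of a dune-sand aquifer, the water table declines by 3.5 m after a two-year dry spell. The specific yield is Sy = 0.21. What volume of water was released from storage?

ΔV ≈ 1.53 × 10^8 m³

A = 51300 acres = 2.076 × 10^8 m²
ΔV = Sy × A × Δh = 0.21 × 2.076 × 10^8 m² × 3.5 m = 1.526 × 10^8 m³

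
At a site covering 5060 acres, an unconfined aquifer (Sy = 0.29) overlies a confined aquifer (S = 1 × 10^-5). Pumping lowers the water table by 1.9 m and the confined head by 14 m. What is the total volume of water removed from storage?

ΔV ≈ 1.13 × 10^7 m³

A = 5060 acres = 2.048 × 10^7 m²
Unconfined: ΔV_u = Sy × A × Δh_u = 0.29 × 2.048 × 10^7 × 1.9 = 1.128 × 10^7 m³
Confined: ΔV_c = S × A × Δh_c = 1 × 10^-5 × 2.048 × 10^7 × 14 = 2867 m³
Total ΔV = 1.128 × 10^7 + 2867 = 1.129 × 10^7 m³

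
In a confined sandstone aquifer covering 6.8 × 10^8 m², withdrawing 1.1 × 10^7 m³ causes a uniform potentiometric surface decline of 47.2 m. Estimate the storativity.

S = ΔV / (A × Δh) = 1.1 × 10^7 m³ / (6.8 × 10^8 m² × 47.2 m) = 3.427 × 10^-4

S ≈ 3.4 × 10^-4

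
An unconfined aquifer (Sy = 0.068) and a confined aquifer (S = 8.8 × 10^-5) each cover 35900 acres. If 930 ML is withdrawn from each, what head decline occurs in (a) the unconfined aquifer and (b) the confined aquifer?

A = 35900 acres = 1.453 × 10^8 m²
ΔV = 930 ML = 9.3 × 10^5 m³
Unconfined: Δh_u = ΔV/(Sy·A) = 9.3 × 10^5/(0.068 × 1.453 × 10^8) = 0.09414 m
Confined: Δh_c = ΔV/(S·A) = 9.3 × 10^5/(8.8 × 10^-5 × 1.453 × 10^8) = 72.74 m

Δh_u ≈ 0.0941 m; Δh_c ≈ 72.7 m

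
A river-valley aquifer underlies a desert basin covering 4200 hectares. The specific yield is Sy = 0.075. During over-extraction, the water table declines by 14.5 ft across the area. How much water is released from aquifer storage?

ΔV ≈ 1.39 × 10^7 m³

A = 4200 hectares = 4.2 × 10^7 m²
Δh = 14.5 ft = 4.42 m
ΔV = Sy × A × Δh = 0.075 × 4.2 × 10^7 m² × 4.42 m = 1.392 × 10^7 m³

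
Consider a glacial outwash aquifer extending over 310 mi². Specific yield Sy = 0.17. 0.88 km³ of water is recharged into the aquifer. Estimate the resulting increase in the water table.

Δh ≈ 6.45 m

A = 310 mi² = 8.029 × 10^8 m²
ΔV = 0.88 km³ = 8.8 × 10^8 m³
Δh = ΔV / (Sy × A) = 8.8 × 10^8 m³ / (0.17 × 8.029 × 10^8 m²) = 6.447 m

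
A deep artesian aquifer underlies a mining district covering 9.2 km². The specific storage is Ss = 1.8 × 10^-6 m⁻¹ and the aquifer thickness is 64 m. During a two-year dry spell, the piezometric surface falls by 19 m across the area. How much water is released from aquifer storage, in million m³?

ΔV ≈ 0.0201 million m³

S = Ss × b = 1.8 × 10^-6 m⁻¹ × 64 m = 1.152 × 10^-4
A = 9.2 km² = 9.2 × 10^6 m²
ΔV = S × A × Δh = 1.152 × 10^-4 × 9.2 × 10^6 m² × 19 m = 20140 m³
ΔV = 20140 m³ = 0.02014 million m³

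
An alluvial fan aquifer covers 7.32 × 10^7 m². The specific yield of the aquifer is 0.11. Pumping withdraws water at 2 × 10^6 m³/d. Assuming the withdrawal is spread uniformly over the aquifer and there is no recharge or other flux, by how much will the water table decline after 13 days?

ΔV = Q × t = 2 × 10^6 m³/d × 13 d = 2.6 × 10^7 m³
Δh = ΔV / (Sy × A) = 2.6 × 10^7 / (0.11 × 7.32 × 10^7) = 3.229 m

Δh ≈ 3.23 m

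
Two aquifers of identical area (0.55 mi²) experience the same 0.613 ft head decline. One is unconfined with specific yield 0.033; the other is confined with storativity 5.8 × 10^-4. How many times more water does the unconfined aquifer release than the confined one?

ΔV_u / ΔV_c ≈ 56.9

A = 0.55 mi² = 1.424 × 10^6 m²
Δh = 0.613 ft = 0.1868 m
Unconfined: ΔV_u = Sy × A × Δh = 0.033 × 1.424 × 10^6 × 0.1868 = 8783 m³
Confined: ΔV_c = S × A × Δh = 5.8 × 10^-4 × 1.424 × 10^6 × 0.1868 = 154.4 m³
Ratio = ΔV_u / ΔV_c = Sy / S = 0.033 / 5.8 × 10^-4 = 56.9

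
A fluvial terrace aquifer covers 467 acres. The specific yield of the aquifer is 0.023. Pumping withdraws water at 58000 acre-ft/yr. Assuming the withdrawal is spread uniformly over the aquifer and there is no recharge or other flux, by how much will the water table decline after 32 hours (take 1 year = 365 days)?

A = 467 acres = 1.89 × 10^6 m²
Q = 58000 acre-ft/yr = 1.96 × 10^5 m³/d
t = 32 hours = 1.333 d
ΔV = Q × t = 1.96 × 10^5 m³/d × 1.333 d = 2.613 × 10^5 m³
Δh = ΔV / (Sy × A) = 2.613 × 10^5 / (0.023 × 1.89 × 10^6) = 6.012 m

Δh ≈ 6.01 m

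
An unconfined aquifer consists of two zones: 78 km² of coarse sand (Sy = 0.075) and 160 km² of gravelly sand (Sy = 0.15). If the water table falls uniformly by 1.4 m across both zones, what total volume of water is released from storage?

A₁ = 78 km² = 7.8 × 10^7 m²; A₂ = 160 km² = 1.6 × 10^8 m²
ΔV₁ = 0.075 × 7.8 × 10^7 × 1.4 = 8.19 × 10^6 m³
ΔV₂ = 0.15 × 1.6 × 10^8 × 1.4 = 3.36 × 10^7 m³
ΔV = ΔV₁ + ΔV₂ = 4.179 × 10^7 m³

ΔV ≈ 4.18 × 10^7 m³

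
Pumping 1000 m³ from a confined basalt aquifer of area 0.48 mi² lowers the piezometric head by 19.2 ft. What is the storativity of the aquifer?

A = 0.48 mi² = 1.243 × 10^6 m²
Δh = 19.2 ft = 5.852 m
S = ΔV / (A × Δh) = 1000 m³ / (1.243 × 10^6 m² × 5.852 m) = 1.375 × 10^-4

S ≈ 1.4 × 10^-4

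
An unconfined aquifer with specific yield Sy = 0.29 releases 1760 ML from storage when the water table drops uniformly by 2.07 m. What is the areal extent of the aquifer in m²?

A ≈ 2.93 × 10^6 m²

ΔV = 1760 ML = 1.76 × 10^6 m³
A = ΔV / (Sy × Δh) = 1.76 × 10^6 / (0.29 × 2.07) = 2.932 × 10^6 m²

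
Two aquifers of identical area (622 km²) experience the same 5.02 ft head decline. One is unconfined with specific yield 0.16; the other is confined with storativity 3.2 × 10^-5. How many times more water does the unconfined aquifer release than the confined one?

A = 622 km² = 6.22 × 10^8 m²
Δh = 5.02 ft = 1.53 m
Unconfined: ΔV_u = Sy × A × Δh = 0.16 × 6.22 × 10^8 × 1.53 = 1.523 × 10^8 m³
Confined: ΔV_c = S × A × Δh = 3.2 × 10^-5 × 6.22 × 10^8 × 1.53 = 30460 m³
Ratio = ΔV_u / ΔV_c = Sy / S = 0.16 / 3.2 × 10^-5 = 5000

ΔV_u / ΔV_c ≈ 5000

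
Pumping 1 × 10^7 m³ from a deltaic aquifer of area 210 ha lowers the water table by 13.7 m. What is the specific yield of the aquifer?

Sy ≈ 0.35

A = 210 ha = 2.1 × 10^6 m²
Sy = ΔV / (A × Δh) = 1 × 10^7 m³ / (2.1 × 10^6 m² × 13.7 m) = 0.3476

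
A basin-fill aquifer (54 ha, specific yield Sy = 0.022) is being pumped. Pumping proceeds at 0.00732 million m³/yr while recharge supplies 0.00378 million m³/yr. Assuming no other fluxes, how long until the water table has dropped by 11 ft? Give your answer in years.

t ≈ 11.3 years

A = 54 ha = 5.4 × 10^5 m²
Δh = 11 ft = 3.353 m
ΔV = Sy × A × Δh = 0.022 × 5.4 × 10^5 × 3.353 = 39830 m³
Net withdrawal = 0.00732 − 0.00378 = 0.00354 million m³/yr = 9.699 m³/d
t = ΔV / Q = 39830 m³ / 9.699 m³/d = 4107 d
t = 4107 d ≈ 11.25 years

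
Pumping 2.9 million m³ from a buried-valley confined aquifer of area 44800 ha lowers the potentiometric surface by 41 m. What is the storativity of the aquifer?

A = 44800 ha = 4.48 × 10^8 m²
ΔV = 2.9 million m³ = 2.9 × 10^6 m³
S = ΔV / (A × Δh) = 2.9 × 10^6 m³ / (4.48 × 10^8 m² × 41 m) = 1.579 × 10^-4

S ≈ 1.6 × 10^-4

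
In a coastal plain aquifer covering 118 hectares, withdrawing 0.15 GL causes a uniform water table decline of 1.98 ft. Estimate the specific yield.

A = 118 hectares = 1.18 × 10^6 m²
Δh = 1.98 ft = 0.6035 m
ΔV = 0.15 GL = 1.5 × 10^5 m³
Sy = ΔV / (A × Δh) = 1.5 × 10^5 m³ / (1.18 × 10^6 m² × 0.6035 m) = 0.2106

Sy ≈ 0.21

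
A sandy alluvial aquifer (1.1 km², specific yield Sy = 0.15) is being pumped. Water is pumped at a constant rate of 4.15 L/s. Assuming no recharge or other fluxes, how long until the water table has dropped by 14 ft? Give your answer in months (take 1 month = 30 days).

A = 1.1 km² = 1.1 × 10^6 m²
Δh = 14 ft = 4.267 m
ΔV = Sy × A × Δh = 0.15 × 1.1 × 10^6 × 4.267 = 7.041 × 10^5 m³
Q = 4.15 L/s = 358.6 m³/d
t = ΔV / Q = 7.041 × 10^5 m³ / 358.6 m³/d = 1964 d
t = 1964 d ≈ 65.46 months

t ≈ 65.5 months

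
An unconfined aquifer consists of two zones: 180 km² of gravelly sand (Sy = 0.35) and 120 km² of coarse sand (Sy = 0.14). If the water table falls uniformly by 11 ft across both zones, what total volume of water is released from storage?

ΔV ≈ 2.68 × 10^8 m³

A₁ = 180 km² = 1.8 × 10^8 m²; A₂ = 120 km² = 1.2 × 10^8 m²
Δh = 11 ft = 3.353 m
ΔV₁ = 0.35 × 1.8 × 10^8 × 3.353 = 2.112 × 10^8 m³
ΔV₂ = 0.14 × 1.2 × 10^8 × 3.353 = 5.633 × 10^7 m³
ΔV = ΔV₁ + ΔV₂ = 2.676 × 10^8 m³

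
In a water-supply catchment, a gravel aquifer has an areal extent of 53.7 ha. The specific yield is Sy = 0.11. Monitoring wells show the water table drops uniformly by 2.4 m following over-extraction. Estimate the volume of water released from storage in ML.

ΔV ≈ 142 ML

A = 53.7 ha = 5.37 × 10^5 m²
ΔV = Sy × A × Δh = 0.11 × 5.37 × 10^5 m² × 2.4 m = 1.418 × 10^5 m³
ΔV = 1.418 × 10^5 m³ = 141.8 ML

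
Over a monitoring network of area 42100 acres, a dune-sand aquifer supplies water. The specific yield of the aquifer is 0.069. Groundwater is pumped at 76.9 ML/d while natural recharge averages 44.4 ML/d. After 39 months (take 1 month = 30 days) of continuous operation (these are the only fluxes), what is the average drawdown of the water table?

A = 42100 acres = 1.704 × 10^8 m²
Net abstraction = 76.9 − 44.4 = 32.5 ML/d
Q_net = 32.5 ML/d = 32500 m³/d
t = 39 months = 1170 d
ΔV = Q × t = 32500 m³/d × 1170 d = 3.803 × 10^7 m³
Δh = ΔV / (Sy × A) = 3.803 × 10^7 / (0.069 × 1.704 × 10^8) = 3.235 m

Δh ≈ 3.23 m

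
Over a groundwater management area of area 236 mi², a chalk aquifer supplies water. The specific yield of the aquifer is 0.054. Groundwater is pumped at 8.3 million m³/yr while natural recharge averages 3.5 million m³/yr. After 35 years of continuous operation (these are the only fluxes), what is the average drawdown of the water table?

A = 236 mi² = 6.112 × 10^8 m²
Net abstraction = 8.3 − 3.5 = 4.8 million m³/yr
Q_net = 4.8 million m³/yr = 13150 m³/d
t = 35 years = 12780 d
ΔV = Q × t = 13150 m³/d × 12780 d = 1.68 × 10^8 m³
Δh = ΔV / (Sy × A) = 1.68 × 10^8 / (0.054 × 6.112 × 10^8) = 5.09 m

Δh ≈ 5.09 m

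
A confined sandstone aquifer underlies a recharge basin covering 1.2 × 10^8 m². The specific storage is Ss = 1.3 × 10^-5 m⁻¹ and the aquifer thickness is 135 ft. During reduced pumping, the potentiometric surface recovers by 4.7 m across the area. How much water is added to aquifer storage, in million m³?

b = 135 ft = 41.15 m
S = Ss × b = 1.3 × 10^-5 m⁻¹ × 41.15 m = 5.349 × 10^-4
ΔV = S × A × Δh = 5.349 × 10^-4 × 1.2 × 10^8 m² × 4.7 m = 3.017 × 10^5 m³
ΔV = 3.017 × 10^5 m³ = 0.3017 million m³

ΔV ≈ 0.302 million m³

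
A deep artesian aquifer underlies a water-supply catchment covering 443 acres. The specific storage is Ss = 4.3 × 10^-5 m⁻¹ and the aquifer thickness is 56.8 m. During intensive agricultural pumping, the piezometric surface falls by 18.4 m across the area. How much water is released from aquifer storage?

S = Ss × b = 4.3 × 10^-5 m⁻¹ × 56.8 m = 2.442 × 10^-3
A = 443 acres = 1.793 × 10^6 m²
ΔV = S × A × Δh = 0.002442 × 1.793 × 10^6 m² × 18.4 m = 80570 m³

ΔV ≈ 80600 m³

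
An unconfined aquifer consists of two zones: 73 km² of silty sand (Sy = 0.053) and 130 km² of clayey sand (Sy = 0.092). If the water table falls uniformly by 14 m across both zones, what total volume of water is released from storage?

ΔV ≈ 2.22 × 10^8 m³

A₁ = 73 km² = 7.3 × 10^7 m²; A₂ = 130 km² = 1.3 × 10^8 m²
ΔV₁ = 0.053 × 7.3 × 10^7 × 14 = 5.417 × 10^7 m³
ΔV₂ = 0.092 × 1.3 × 10^8 × 14 = 1.674 × 10^8 m³
ΔV = ΔV₁ + ΔV₂ = 2.216 × 10^8 m³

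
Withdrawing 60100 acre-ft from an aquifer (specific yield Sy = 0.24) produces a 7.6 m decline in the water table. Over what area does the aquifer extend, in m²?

ΔV = 60100 acre-ft = 7.413 × 10^7 m³
A = ΔV / (Sy × Δh) = 7.413 × 10^7 / (0.24 × 7.6) = 4.064 × 10^7 m²

A ≈ 4.06 × 10^7 m²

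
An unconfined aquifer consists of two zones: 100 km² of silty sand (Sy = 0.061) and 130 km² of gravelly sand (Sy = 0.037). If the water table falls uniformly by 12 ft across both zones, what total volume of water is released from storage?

ΔV ≈ 3.99 × 10^7 m³

A₁ = 100 km² = 1 × 10^8 m²; A₂ = 130 km² = 1.3 × 10^8 m²
Δh = 12 ft = 3.658 m
ΔV₁ = 0.061 × 1 × 10^8 × 3.658 = 2.231 × 10^7 m³
ΔV₂ = 0.037 × 1.3 × 10^8 × 3.658 = 1.759 × 10^7 m³
ΔV = ΔV₁ + ΔV₂ = 3.99 × 10^7 m³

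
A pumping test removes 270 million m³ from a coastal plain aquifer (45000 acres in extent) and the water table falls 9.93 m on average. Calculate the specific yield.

Sy ≈ 0.15

A = 45000 acres = 1.821 × 10^8 m²
ΔV = 270 million m³ = 2.7 × 10^8 m³
Sy = ΔV / (A × Δh) = 2.7 × 10^8 m³ / (1.821 × 10^8 m² × 9.93 m) = 0.1493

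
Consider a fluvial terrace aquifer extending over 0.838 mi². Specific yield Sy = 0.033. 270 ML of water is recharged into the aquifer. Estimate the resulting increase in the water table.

A = 0.838 mi² = 2.17 × 10^6 m²
ΔV = 270 ML = 2.7 × 10^5 m³
Δh = ΔV / (Sy × A) = 2.7 × 10^5 m³ / (0.033 × 2.17 × 10^6 m²) = 3.77 m

Δh ≈ 3.77 m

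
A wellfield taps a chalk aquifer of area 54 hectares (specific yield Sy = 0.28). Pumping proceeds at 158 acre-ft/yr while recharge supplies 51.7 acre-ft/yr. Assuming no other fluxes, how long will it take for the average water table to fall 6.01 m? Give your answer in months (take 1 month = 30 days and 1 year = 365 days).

t ≈ 84.3 months

A = 54 hectares = 5.4 × 10^5 m²
ΔV = Sy × A × Δh = 0.28 × 5.4 × 10^5 × 6.01 = 9.087 × 10^5 m³
Net withdrawal = 158 − 51.7 = 106.3 acre-ft/yr = 359.2 m³/d
t = ΔV / Q = 9.087 × 10^5 m³ / 359.2 m³/d = 2530 d
t = 2530 d ≈ 84.32 months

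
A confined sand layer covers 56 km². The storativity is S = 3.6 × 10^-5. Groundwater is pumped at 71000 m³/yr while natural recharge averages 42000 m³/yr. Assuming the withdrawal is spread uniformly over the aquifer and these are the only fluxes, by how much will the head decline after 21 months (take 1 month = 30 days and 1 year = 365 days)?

A = 56 km² = 5.6 × 10^7 m²
Net abstraction = 71000 − 42000 = 29000 m³/yr
Q_net = 29000 m³/yr = 79.45 m³/d
t = 21 months = 630 d
ΔV = Q × t = 79.45 m³/d × 630 d = 50050 m³
Δh = ΔV / (S × A) = 50050 / (3.6 × 10^-5 × 5.6 × 10^7) = 24.83 m

Δh ≈ 24.8 m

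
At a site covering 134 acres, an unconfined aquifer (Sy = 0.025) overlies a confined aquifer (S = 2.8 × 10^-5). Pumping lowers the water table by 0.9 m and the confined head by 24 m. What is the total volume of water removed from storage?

ΔV ≈ 12600 m³

A = 134 acres = 5.423 × 10^5 m²
Unconfined: ΔV_u = Sy × A × Δh_u = 0.025 × 5.423 × 10^5 × 0.9 = 12200 m³
Confined: ΔV_c = S × A × Δh_c = 2.8 × 10^-5 × 5.423 × 10^5 × 24 = 364.4 m³
Total ΔV = 12200 + 364.4 = 12570 m³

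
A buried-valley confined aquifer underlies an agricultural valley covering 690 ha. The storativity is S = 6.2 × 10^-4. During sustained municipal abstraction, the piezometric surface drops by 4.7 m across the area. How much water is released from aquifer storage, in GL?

A = 690 ha = 6.9 × 10^6 m²
ΔV = S × A × Δh = 6.2 × 10^-4 × 6.9 × 10^6 m² × 4.7 m = 20110 m³
ΔV = 20110 m³ = 0.02011 GL

ΔV ≈ 0.0201 GL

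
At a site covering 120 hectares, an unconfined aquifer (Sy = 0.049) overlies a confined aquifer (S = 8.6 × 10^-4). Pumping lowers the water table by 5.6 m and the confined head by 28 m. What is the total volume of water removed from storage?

A = 120 hectares = 1.2 × 10^6 m²
Unconfined: ΔV_u = Sy × A × Δh_u = 0.049 × 1.2 × 10^6 × 5.6 = 3.293 × 10^5 m³
Confined: ΔV_c = S × A × Δh_c = 8.6 × 10^-4 × 1.2 × 10^6 × 28 = 28900 m³
Total ΔV = 3.293 × 10^5 + 28900 = 3.582 × 10^5 m³

ΔV ≈ 3.58 × 10^5 m³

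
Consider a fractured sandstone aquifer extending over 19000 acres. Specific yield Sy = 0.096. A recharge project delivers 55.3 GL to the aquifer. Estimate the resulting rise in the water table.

Δh ≈ 7.49 m

A = 19000 acres = 7.689 × 10^7 m²
ΔV = 55.3 GL = 5.53 × 10^7 m³
Δh = ΔV / (Sy × A) = 5.53 × 10^7 m³ / (0.096 × 7.689 × 10^7 m²) = 7.492 m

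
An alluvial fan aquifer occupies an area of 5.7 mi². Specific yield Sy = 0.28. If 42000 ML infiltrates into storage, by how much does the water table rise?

A = 5.7 mi² = 1.476 × 10^7 m²
ΔV = 42000 ML = 4.2 × 10^7 m³
Δh = ΔV / (Sy × A) = 4.2 × 10^7 m³ / (0.28 × 1.476 × 10^7 m²) = 10.16 m

Δh ≈ 10.2 m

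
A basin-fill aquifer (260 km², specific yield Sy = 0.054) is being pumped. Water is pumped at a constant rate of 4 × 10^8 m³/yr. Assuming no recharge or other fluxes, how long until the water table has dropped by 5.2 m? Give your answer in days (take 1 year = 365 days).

t ≈ 66.6 days

A = 260 km² = 2.6 × 10^8 m²
ΔV = Sy × A × Δh = 0.054 × 2.6 × 10^8 × 5.2 = 7.301 × 10^7 m³
Q = 4 × 10^8 m³/yr = 1.096 × 10^6 m³/d
t = ΔV / Q = 7.301 × 10^7 m³ / 1.096 × 10^6 m³/d = 66.62 d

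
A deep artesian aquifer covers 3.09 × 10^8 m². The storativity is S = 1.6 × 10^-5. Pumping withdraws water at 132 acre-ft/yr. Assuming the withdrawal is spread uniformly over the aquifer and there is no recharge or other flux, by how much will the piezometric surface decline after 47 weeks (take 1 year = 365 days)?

Q = 132 acre-ft/yr = 446.1 m³/d
t = 47 weeks = 329 d
ΔV = Q × t = 446.1 m³/d × 329 d = 1.468 × 10^5 m³
Δh = ΔV / (S × A) = 1.468 × 10^5 / (1.6 × 10^-5 × 3.09 × 10^8) = 29.68 m

Δh ≈ 29.7 m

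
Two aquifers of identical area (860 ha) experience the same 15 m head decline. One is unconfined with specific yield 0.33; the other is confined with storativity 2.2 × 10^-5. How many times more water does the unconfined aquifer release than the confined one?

A = 860 ha = 8.6 × 10^6 m²
Unconfined: ΔV_u = Sy × A × Δh = 0.33 × 8.6 × 10^6 × 15 = 4.257 × 10^7 m³
Confined: ΔV_c = S × A × Δh = 2.2 × 10^-5 × 8.6 × 10^6 × 15 = 2838 m³
Ratio = ΔV_u / ΔV_c = Sy / S = 0.33 / 2.2 × 10^-5 = 15000

ΔV_u / ΔV_c ≈ 15000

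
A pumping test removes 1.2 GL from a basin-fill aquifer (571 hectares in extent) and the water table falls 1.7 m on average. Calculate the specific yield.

A = 571 hectares = 5.71 × 10^6 m²
ΔV = 1.2 GL = 1.2 × 10^6 m³
Sy = ΔV / (A × Δh) = 1.2 × 10^6 m³ / (5.71 × 10^6 m² × 1.7 m) = 0.1236

Sy ≈ 0.12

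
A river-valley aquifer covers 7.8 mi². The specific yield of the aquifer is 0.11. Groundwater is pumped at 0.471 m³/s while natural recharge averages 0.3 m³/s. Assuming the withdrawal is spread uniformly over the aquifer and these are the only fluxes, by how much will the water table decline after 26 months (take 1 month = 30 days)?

Δh ≈ 5.19 m

A = 7.8 mi² = 2.02 × 10^7 m²
Net abstraction = 0.471 − 0.3 = 0.171 m³/s
Q_net = 0.171 m³/s = 14770 m³/d
t = 26 months = 780 d
ΔV = Q × t = 14770 m³/d × 780 d = 1.152 × 10^7 m³
Δh = ΔV / (Sy × A) = 1.152 × 10^7 / (0.11 × 2.02 × 10^7) = 5.186 m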